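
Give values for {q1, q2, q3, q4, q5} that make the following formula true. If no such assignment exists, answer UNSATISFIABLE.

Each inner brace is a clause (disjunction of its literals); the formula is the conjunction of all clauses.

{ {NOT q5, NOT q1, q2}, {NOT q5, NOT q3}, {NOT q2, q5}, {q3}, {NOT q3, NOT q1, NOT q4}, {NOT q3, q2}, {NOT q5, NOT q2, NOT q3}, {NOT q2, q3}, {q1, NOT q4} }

UNSATISFIABLE

From the singleton clause (q3), q3 = true.
From the singleton clause (NOT q5), q5 = false.
From the singleton clause (NOT q2), q2 = false.
But (q2) is also a unit clause — contradiction.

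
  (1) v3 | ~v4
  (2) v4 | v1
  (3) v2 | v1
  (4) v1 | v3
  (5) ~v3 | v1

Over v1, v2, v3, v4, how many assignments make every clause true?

There are 2^4 = 16 truth assignments over (v1, v2, v3, v4).
Split on v3. With v3 = 1, the clauses containing v3 are satisfied and ~v3 drops from the rest; 4 of the 2^3 = 8 assignments to the other variables satisfy what remains.
With v3 = 0, by the same count on the reduced clause set, 2 assignments work.
(One model: v1=T, v2=F, v3=F, v4=F.)
Total: 4 + 2 = 6.

6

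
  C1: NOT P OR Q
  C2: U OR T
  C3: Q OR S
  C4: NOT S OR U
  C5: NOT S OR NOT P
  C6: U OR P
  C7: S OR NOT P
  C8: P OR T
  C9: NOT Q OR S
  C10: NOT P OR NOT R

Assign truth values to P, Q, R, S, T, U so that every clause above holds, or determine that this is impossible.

Try P = false.
From the singleton clause (U), U = true.
From the singleton clause (T), T = true.
Try Q = true.
From the singleton clause (S), S = true.
No clause remains; R is free.

P ↦ false,  Q ↦ true,  R ↦ false,  S ↦ true,  T ↦ true,  U ↦ true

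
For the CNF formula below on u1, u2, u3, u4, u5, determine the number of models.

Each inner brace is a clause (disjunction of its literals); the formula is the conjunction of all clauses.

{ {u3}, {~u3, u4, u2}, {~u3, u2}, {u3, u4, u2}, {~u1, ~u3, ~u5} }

6

There are 2^5 = 32 truth assignments over (u1, u2, u3, u4, u5).
Split on u2. With u2 = 1, the clauses containing u2 are satisfied and ~u2 drops from the rest; 6 of the 2^4 = 16 assignments to the other variables satisfy what remains.
With u2 = 0, by the same count on the reduced clause set, 0 assignments work.
Total: 6 + 0 = 6.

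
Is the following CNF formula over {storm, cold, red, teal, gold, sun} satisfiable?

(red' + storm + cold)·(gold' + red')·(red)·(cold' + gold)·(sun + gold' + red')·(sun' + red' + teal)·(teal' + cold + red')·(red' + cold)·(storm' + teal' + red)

No

From the singleton clause (red), red = 1.
From the singleton clause (gold'), gold = 0.
From the singleton clause (cold'), cold = 0.
But (cold) is also a unit clause — contradiction.
No assignment satisfies every clause.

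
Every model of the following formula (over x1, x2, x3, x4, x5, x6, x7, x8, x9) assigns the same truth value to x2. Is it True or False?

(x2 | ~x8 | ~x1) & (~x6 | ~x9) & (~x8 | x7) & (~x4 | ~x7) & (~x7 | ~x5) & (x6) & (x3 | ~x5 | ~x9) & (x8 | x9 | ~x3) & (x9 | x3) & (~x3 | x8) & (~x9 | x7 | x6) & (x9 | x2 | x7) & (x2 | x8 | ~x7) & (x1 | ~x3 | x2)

Suppose x2 = 0.
From the singleton clause (x6), x6 = 1.
From the singleton clause (~x9), x9 = 0.
From the singleton clause (x3), x3 = 1.
From the singleton clause (x8), x8 = 1.
From the singleton clause (~x1), x1 = 0.
But (x1) is also a unit clause — contradiction.
So every satisfying assignment has x2 = True.

True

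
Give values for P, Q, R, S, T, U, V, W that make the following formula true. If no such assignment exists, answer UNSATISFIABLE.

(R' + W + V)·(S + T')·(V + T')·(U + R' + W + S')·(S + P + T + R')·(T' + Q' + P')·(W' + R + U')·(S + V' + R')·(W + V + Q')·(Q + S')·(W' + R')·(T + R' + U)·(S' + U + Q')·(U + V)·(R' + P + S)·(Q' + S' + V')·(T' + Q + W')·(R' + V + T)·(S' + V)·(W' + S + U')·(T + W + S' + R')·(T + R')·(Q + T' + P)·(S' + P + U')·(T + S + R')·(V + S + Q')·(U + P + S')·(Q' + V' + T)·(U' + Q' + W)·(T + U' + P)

Try S = 0.
Unit clause (T') forces T = 0.
Unit clause (R') forces R = 0.
Try W = 1.
Unit clause (U') forces U = 0.
Unit clause (V) forces V = 1.
Unit clause (Q') forces Q = 0.
Every clause is now satisfied; P is unconstrained.

P=1, Q=0, R=0, S=0, T=0, U=0, V=1, W=1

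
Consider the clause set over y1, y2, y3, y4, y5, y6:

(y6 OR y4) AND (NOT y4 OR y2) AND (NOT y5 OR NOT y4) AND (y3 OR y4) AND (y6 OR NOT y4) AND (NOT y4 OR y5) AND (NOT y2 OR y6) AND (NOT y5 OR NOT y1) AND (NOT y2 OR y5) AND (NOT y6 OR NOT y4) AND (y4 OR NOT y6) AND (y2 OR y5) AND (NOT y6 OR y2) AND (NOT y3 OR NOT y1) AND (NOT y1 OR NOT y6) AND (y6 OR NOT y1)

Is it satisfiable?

Suppose y6 = true.
Unit clause (NOT y4) forces y4 = false.
That conflicts with the unit clause (y4).
Undo y6 and try y6 = false.
Unit clause (y4) forces y4 = true.
That conflicts with the unit clause (NOT y4).
Neither y6 = true nor y6 = false works.
No assignment satisfies every clause.

No, unsatisfiable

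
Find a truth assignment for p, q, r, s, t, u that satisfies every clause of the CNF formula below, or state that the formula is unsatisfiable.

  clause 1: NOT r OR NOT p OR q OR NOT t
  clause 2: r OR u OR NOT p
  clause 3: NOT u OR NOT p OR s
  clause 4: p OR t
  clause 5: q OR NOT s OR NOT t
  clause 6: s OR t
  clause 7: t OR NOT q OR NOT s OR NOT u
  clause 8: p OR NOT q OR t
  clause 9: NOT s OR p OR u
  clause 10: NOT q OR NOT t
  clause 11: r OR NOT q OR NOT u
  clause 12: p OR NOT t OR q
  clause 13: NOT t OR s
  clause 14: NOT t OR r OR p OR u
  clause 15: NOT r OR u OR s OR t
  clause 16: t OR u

Suppose p = true.
Suppose r = false.
The clause (u) is unit, so u = true.
The clause (s) is unit, so s = true.
The clause (NOT q) is unit, so q = false.
The clause (NOT t) is unit, so t = false.
This assignment satisfies each clause.

p ↦ true, q ↦ false, r ↦ false, s ↦ true, t ↦ false, u ↦ true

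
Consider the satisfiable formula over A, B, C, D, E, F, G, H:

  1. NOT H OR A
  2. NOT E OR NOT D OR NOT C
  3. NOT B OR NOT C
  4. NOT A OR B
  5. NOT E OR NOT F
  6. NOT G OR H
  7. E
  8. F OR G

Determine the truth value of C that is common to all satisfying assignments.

False

Suppose C = true.
From the singleton clause (NOT B), B = false.
From the singleton clause (NOT A), A = false.
From the singleton clause (NOT H), H = false.
From the singleton clause (NOT G), G = false.
From the singleton clause (E), E = true.
From the singleton clause (NOT D), D = false.
From the singleton clause (NOT F), F = false.
Now (F) is unsatisfied and unit — conflict.
So every satisfying assignment has C = False.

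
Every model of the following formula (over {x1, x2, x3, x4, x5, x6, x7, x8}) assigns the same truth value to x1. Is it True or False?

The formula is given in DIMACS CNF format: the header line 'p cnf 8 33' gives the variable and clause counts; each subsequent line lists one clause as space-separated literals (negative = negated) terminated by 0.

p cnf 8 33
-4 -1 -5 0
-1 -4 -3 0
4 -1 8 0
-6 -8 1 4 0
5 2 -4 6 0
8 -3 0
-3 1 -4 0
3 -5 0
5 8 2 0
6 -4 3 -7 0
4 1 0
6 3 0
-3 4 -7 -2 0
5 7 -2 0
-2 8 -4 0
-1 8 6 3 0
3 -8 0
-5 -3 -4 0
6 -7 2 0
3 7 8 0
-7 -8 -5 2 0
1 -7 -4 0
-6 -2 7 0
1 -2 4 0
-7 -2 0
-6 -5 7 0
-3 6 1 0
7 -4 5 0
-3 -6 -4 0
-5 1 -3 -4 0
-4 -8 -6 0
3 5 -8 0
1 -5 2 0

Suppose x1 = False.
From the singleton clause (x4), x4 = True.
From the singleton clause (¬x3), x3 = False.
From the singleton clause (¬x5), x5 = False.
From the singleton clause (x6), x6 = True.
From the singleton clause (¬x8), x8 = False.
From the singleton clause (x2), x2 = True.
Now (¬x2) is unsatisfied and unit — conflict.
So every satisfying assignment has x1 = True.

True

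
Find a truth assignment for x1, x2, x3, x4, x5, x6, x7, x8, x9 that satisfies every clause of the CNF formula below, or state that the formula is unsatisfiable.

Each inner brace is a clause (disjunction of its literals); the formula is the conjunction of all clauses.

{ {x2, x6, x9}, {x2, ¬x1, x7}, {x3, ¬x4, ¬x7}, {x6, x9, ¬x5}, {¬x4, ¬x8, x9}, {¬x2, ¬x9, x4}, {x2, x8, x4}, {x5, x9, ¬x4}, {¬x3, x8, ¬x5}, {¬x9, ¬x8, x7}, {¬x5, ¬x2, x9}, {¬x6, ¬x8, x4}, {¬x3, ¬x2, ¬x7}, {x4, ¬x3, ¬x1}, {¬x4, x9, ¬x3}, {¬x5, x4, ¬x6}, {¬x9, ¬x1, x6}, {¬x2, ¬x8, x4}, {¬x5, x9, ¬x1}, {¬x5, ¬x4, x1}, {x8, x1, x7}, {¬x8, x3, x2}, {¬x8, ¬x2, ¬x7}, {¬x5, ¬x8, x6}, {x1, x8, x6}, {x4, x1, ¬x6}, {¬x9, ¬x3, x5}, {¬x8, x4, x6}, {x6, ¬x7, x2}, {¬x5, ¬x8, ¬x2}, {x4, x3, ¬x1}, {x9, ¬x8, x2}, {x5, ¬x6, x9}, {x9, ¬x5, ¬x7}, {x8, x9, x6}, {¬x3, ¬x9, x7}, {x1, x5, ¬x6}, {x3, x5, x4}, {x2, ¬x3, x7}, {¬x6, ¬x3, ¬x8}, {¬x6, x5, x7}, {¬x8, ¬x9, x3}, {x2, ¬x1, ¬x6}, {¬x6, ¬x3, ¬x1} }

Branch on x2: set x2 = True.
Branch on x9: set x9 = True.
The clause (x4) is unit, so x4 = True.
Branch on x3: set x3 = False.
The clause (¬x7) is unit, so x7 = False.
The clause (¬x8) is unit, so x8 = False.
The clause (x1) is unit, so x1 = True.
The clause (x6) is unit, so x6 = True.
The clause (x5) is unit, so x5 = True.
All clauses are satisfied.

x1: True, x2: True, x3: False, x4: True, x5: True, x6: True, x7: False, x8: False, x9: True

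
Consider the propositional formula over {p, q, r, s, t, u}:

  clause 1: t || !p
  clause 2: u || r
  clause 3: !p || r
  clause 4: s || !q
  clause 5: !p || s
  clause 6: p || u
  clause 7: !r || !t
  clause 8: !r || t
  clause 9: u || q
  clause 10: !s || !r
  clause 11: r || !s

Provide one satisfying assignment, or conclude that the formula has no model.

p ↦ false,  q ↦ false,  r ↦ false,  s ↦ false,  t ↦ true,  u ↦ true

Branch on t: set t = true.
From the singleton clause (!r), r = false.
From the singleton clause (u), u = true.
From the singleton clause (!p), p = false.
From the singleton clause (!s), s = false.
From the singleton clause (!q), q = false.
This assignment satisfies each clause.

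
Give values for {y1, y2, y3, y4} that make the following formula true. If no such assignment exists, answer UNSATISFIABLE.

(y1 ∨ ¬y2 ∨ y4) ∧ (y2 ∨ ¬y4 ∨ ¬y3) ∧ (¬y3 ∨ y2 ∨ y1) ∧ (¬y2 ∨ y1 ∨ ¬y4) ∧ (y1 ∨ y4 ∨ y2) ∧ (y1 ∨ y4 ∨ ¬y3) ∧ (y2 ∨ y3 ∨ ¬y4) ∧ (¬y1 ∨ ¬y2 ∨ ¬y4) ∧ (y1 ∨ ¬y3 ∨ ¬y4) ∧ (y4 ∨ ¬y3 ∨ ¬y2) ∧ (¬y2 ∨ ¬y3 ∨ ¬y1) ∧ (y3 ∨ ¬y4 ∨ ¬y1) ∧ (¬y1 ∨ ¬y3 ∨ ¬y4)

y1=True,  y2=True,  y3=False,  y4=False

Suppose y1 = True.
Suppose y2 = True.
From the singleton clause (¬y4), y4 = False.
From the singleton clause (¬y3), y3 = False.
All clauses are satisfied.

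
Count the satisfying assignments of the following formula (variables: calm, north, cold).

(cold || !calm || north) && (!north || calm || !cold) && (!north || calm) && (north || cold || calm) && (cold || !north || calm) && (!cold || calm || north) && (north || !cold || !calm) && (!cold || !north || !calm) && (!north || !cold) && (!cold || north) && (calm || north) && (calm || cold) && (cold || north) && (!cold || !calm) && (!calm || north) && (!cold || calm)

1

There are 2^3 = 8 truth assignments over (calm, north, cold).
Check each against the 16 clauses (columns in the order calm, north, cold):
  F F F  ✗ fails (north || cold || calm)
  F F T  ✗ fails (!cold || calm || north)
  F T F  ✗ fails (!north || calm)
  F T T  ✗ fails (!north || calm || !cold)
  T F F  ✗ fails (cold || !calm || north)
  T F T  ✗ fails (north || !cold || !calm)
  T T F  ✓ satisfies all
  T T T  ✗ fails (!cold || !north || !calm)
1 of the 8 rows is a model.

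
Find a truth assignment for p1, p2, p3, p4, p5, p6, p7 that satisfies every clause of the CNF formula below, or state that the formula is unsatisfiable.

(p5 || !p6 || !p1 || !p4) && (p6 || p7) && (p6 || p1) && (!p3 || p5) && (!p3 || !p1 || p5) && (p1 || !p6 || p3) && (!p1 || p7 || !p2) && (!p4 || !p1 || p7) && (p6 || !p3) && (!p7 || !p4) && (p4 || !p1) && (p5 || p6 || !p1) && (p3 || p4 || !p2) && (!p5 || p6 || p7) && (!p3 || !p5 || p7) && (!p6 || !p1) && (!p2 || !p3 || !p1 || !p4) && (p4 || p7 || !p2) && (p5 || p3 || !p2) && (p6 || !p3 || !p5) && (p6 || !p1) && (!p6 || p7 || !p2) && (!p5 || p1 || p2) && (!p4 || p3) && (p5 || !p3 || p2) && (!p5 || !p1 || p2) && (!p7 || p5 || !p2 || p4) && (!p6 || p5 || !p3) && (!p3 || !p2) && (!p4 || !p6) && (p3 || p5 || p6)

Case p6 = true:
From the singleton clause (!p1), p1 = false.
From the singleton clause (p3), p3 = true.
From the singleton clause (p5), p5 = true.
From the singleton clause (p7), p7 = true.
From the singleton clause (!p4), p4 = false.
From the singleton clause (p2), p2 = true.
Now (!p2) is unsatisfied and unit — conflict.
Undo p6 and try p6 = false.
From the singleton clause (p7), p7 = true.
From the singleton clause (p1), p1 = true.
Now (!p1) is unsatisfied and unit — conflict.
Either choice for p6 ends in contradiction.

UNSATISFIABLE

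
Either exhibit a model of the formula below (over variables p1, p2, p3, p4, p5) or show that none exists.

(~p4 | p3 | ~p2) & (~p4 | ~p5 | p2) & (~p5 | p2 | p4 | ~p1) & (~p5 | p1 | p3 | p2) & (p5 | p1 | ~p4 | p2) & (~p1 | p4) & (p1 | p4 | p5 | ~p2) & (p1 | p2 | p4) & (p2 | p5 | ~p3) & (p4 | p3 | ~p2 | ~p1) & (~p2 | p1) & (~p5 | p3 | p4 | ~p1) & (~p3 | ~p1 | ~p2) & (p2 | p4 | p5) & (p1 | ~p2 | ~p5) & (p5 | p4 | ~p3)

Try p1 = 1.
From the singleton clause (p4), p4 = 1.
Try p3 = 0.
From the singleton clause (~p2), p2 = 0.
From the singleton clause (~p5), p5 = 0.
All clauses are satisfied.

p1=1; p2=0; p3=0; p4=1; p5=0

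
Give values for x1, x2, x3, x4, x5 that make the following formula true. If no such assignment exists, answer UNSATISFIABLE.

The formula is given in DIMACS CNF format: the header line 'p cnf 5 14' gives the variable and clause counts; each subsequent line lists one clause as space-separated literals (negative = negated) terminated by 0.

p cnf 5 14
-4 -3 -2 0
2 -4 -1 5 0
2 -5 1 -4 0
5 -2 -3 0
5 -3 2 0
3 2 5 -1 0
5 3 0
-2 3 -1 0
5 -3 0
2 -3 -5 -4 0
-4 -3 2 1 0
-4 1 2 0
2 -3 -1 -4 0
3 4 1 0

x1=False; x2=False; x3=True; x4=False; x5=True

Branch on x5: set x5 = True.
Branch on x4: set x4 = False.
Branch on x3: set x3 = True.
All clauses hold; x1, x2 can take either value.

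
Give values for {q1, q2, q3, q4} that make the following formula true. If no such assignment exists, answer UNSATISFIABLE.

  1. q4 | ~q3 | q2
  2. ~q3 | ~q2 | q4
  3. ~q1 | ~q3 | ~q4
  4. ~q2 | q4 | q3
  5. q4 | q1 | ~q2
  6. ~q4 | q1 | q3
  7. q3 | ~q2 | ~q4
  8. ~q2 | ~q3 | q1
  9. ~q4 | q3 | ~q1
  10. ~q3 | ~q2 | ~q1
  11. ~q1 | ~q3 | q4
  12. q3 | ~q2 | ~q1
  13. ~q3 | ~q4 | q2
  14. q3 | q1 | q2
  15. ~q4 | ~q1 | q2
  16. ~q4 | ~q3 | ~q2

Branch on q4: set q4 = 0.
Branch on q3: set q3 = 0.
From the singleton clause (~q2), q2 = 0.
From the singleton clause (q1), q1 = 1.
All clauses are satisfied.

q1: 1,  q2: 0,  q3: 0,  q4: 0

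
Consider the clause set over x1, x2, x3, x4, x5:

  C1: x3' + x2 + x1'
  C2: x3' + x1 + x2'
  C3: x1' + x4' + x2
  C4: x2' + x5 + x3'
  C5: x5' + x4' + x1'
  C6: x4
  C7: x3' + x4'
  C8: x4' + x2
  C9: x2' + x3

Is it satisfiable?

Unsatisfiable

(x4) alone gives x4 = 1.
(x3') alone gives x3 = 0.
(x2) alone gives x2 = 1.
That conflicts with the unit clause (x2').
No assignment satisfies every clause.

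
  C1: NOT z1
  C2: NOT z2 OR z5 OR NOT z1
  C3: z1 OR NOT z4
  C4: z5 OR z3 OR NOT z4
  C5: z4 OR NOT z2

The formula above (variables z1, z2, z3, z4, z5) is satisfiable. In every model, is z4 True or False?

False

Suppose z4 = true.
Unit clause (NOT z1) forces z1 = false.
That conflicts with the unit clause (z1).
So every satisfying assignment has z4 = False.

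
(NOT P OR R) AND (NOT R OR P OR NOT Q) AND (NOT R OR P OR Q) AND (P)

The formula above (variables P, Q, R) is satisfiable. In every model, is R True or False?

Suppose R = false.
(NOT P) alone gives P = false.
That conflicts with the unit clause (P).
So every satisfying assignment has R = True.

True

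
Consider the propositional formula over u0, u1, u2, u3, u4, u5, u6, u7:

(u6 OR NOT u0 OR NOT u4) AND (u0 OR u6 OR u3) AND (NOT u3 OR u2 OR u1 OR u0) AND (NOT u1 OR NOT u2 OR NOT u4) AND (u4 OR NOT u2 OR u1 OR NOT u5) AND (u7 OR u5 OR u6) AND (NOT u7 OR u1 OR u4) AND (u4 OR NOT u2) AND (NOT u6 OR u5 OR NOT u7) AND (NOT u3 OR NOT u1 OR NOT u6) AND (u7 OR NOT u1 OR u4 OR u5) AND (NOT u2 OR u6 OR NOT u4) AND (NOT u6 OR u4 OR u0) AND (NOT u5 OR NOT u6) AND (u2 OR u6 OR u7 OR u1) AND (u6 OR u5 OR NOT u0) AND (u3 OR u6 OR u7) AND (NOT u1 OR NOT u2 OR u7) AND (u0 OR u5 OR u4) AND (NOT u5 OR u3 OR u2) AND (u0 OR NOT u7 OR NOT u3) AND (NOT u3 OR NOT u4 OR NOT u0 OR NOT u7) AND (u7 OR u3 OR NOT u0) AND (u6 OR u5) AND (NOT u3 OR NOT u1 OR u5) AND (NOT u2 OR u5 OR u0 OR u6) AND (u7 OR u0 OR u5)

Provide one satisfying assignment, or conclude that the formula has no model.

Suppose u4 = true.
Suppose u6 = true.
From the singleton clause (NOT u5), u5 = false.
From the singleton clause (NOT u7), u7 = false.
From the singleton clause (u0), u0 = true.
From the singleton clause (u3), u3 = true.
From the singleton clause (NOT u1), u1 = false.
No clause remains; u2 is free.

u0=true, u1=false, u2=false, u3=true, u4=true, u5=false, u6=true, u7=false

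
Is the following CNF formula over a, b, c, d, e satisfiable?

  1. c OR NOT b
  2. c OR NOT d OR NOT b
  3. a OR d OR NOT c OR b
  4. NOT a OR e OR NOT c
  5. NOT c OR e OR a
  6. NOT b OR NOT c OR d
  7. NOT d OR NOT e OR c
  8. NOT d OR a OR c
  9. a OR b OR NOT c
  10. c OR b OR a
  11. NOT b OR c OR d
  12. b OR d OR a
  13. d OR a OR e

Satisfiable

Try c = false.
From the singleton clause (NOT b), b = false.
From the singleton clause (a), a = true.
Try d = false.
Every clause is now satisfied; e is unconstrained.
A satisfying assignment: a: true, b: false, c: false, d: false, e: false.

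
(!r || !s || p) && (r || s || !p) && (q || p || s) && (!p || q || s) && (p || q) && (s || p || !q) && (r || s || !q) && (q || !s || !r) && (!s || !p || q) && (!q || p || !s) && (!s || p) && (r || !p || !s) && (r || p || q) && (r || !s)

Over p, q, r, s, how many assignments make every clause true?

There are 2^4 = 16 truth assignments over (p, q, r, s).
Check each against the 14 clauses (columns in the order p, q, r, s):
  F F F F  ✗ fails (q || p || s)
  F F F T  ✗ fails (p || q)
  F F T F  ✗ fails (q || p || s)
  F F T T  ✗ fails (!r || !s || p)
  F T F F  ✗ fails (s || p || !q)
  F T F T  ✗ fails (!q || p || !s)
  F T T F  ✗ fails (s || p || !q)
  F T T T  ✗ fails (!r || !s || p)
  T F F F  ✗ fails (r || s || !p)
  T F F T  ✗ fails (!s || !p || q)
  T F T F  ✗ fails (!p || q || s)
  T F T T  ✗ fails (q || !s || !r)
  T T F F  ✗ fails (r || s || !p)
  T T F T  ✗ fails (r || !p || !s)
  T T T F  ✓ satisfies all
  T T T T  ✓ satisfies all
2 of the 16 rows are models.

2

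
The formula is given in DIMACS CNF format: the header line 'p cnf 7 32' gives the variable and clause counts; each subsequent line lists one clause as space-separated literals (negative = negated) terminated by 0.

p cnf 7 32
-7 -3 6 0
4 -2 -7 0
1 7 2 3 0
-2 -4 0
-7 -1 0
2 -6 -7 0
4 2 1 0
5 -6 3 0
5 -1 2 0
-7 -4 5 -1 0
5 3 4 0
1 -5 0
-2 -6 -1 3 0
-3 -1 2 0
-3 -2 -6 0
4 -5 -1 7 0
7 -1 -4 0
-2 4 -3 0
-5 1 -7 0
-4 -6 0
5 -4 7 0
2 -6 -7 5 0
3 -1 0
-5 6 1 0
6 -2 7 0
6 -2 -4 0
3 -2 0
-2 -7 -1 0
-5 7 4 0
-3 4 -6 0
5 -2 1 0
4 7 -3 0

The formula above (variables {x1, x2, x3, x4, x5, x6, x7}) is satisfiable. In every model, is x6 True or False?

False

Suppose x6 = True.
The clause (¬x4) is unit, so x4 = False.
The clause (¬x3) is unit, so x3 = False.
The clause (x5) is unit, so x5 = True.
The clause (x1) is unit, so x1 = True.
Now (¬x1) is unsatisfied and unit — conflict.
So every satisfying assignment has x6 = False.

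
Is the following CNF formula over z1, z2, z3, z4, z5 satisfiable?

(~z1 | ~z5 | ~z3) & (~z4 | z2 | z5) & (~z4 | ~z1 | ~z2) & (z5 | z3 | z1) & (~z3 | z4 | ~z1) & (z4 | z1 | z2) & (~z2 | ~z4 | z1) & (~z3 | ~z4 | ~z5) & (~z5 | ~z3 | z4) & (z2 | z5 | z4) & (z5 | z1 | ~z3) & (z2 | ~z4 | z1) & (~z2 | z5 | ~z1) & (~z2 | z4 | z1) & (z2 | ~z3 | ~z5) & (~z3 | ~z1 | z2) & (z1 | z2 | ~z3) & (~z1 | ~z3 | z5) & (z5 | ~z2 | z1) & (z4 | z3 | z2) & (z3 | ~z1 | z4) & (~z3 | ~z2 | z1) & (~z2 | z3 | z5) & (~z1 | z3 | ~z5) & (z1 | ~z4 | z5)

No

Try z1 = 0.
Try z5 = 1.
Try z4 = 1.
Unit clause (~z2) forces z2 = 0.
But (z2) is also a unit clause — contradiction.
Undo z4 and try z4 = 0.
Unit clause (z2) forces z2 = 1.
But (~z2) is also a unit clause — contradiction.
Either choice for z4 ends in contradiction.
Undo z5 and try z5 = 0.
Unit clause (z3) forces z3 = 1.
But (~z3) is also a unit clause — contradiction.
Either choice for z5 ends in contradiction.
Undo z1 and try z1 = 1.
Try z5 = 0.
Unit clause (~z2) forces z2 = 0.
Unit clause (~z4) forces z4 = 0.
But (z4) is also a unit clause — contradiction.
Undo z5 and try z5 = 1.
Unit clause (~z3) forces z3 = 0.
But (z3) is also a unit clause — contradiction.
Either choice for z5 ends in contradiction.
Either choice for z1 ends in contradiction.
No assignment satisfies every clause.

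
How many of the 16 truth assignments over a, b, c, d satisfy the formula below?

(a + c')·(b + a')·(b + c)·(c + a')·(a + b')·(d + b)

2

There are 2^4 = 16 truth assignments over (a, b, c, d).
Check each against the 6 clauses (columns in the order a, b, c, d):
  F F F F  ✗ fails (b + c)
  F F F T  ✗ fails (b + c)
  F F T F  ✗ fails (a + c')
  F F T T  ✗ fails (a + c')
  F T F F  ✗ fails (a + b')
  F T F T  ✗ fails (a + b')
  F T T F  ✗ fails (a + c')
  F T T T  ✗ fails (a + c')
  T F F F  ✗ fails (b + a')
  T F F T  ✗ fails (b + a')
  T F T F  ✗ fails (b + a')
  T F T T  ✗ fails (b + a')
  T T F F  ✗ fails (c + a')
  T T F T  ✗ fails (c + a')
  T T T F  ✓ satisfies all
  T T T T  ✓ satisfies all
2 of the 16 rows are models.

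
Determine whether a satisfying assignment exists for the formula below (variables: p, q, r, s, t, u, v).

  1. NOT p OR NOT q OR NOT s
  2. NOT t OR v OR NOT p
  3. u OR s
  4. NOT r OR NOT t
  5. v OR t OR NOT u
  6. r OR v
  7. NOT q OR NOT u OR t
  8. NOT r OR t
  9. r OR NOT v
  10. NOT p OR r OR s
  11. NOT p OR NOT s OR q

No, unsatisfiable

Suppose u = true.
Suppose r = false.
The clause (v) is unit, so v = true.
Now (NOT v) is unsatisfied and unit — conflict.
That branch fails; take r = true instead.
The clause (NOT t) is unit, so t = false.
Now (t) is unsatisfied and unit — conflict.
Either choice for r ends in contradiction.
That branch fails; take u = false instead.
The clause (s) is unit, so s = true.
Suppose p = false.
Suppose r = false.
The clause (v) is unit, so v = true.
Now (NOT v) is unsatisfied and unit — conflict.
That branch fails; take r = true instead.
The clause (NOT t) is unit, so t = false.
Now (t) is unsatisfied and unit — conflict.
Either choice for r ends in contradiction.
That branch fails; take p = true instead.
The clause (NOT q) is unit, so q = false.
Now (q) is unsatisfied and unit — conflict.
Either choice for p ends in contradiction.
Either choice for u ends in contradiction.
No assignment satisfies every clause.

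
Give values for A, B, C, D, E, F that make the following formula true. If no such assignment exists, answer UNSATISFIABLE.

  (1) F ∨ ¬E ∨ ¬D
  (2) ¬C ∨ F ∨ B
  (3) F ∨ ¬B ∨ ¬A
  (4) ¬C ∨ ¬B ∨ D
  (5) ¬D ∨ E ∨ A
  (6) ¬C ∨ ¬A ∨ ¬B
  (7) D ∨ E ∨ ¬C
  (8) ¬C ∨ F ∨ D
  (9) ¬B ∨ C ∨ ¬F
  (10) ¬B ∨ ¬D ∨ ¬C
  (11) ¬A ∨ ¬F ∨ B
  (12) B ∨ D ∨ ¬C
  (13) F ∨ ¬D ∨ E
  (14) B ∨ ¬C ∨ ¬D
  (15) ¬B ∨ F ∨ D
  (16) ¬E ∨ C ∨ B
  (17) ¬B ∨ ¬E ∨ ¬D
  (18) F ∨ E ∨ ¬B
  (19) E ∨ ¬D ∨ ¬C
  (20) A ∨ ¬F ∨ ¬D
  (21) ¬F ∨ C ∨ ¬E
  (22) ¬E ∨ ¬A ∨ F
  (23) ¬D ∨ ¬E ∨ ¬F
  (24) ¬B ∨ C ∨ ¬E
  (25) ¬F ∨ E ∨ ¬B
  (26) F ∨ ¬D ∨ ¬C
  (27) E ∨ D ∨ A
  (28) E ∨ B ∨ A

Case F = False:
Case E = False:
Unit clause (¬D) forces D = False.
Unit clause (¬C) forces C = False.
Unit clause (¬B) forces B = False.
Unit clause (A) forces A = True.
All clauses are satisfied.

A ↦ True,  B ↦ False,  C ↦ False,  D ↦ False,  E ↦ False,  F ↦ False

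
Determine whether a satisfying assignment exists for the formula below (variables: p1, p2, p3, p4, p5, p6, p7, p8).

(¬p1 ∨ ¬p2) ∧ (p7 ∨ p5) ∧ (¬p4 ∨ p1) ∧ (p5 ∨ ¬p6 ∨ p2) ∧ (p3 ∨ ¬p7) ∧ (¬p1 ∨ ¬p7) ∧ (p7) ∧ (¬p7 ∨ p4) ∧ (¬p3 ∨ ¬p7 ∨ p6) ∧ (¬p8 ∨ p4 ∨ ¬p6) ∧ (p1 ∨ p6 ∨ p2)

From the singleton clause (p7), p7 = True.
From the singleton clause (p3), p3 = True.
From the singleton clause (¬p1), p1 = False.
From the singleton clause (¬p4), p4 = False.
Now (p4) is unsatisfied and unit — conflict.
No assignment satisfies every clause.

Unsatisfiable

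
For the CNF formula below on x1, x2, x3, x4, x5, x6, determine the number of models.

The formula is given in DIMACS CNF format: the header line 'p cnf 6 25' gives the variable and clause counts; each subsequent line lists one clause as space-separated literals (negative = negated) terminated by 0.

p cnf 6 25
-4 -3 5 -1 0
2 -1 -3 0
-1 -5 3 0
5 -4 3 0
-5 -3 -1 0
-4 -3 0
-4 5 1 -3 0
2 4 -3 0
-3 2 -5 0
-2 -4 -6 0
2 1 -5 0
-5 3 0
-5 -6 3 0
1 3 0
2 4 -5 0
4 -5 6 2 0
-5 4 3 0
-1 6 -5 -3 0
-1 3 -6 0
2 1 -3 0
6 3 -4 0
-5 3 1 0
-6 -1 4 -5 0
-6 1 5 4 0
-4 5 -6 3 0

There are 2^6 = 64 truth assignments over (x1, x2, x3, x4, x5, x6).
Split on x2. With x2 = True, the clauses containing x2 are satisfied and ¬x2 drops from the rest; 6 of the 2^5 = 32 assignments to the other variables satisfy what remains.
With x2 = False, by the same count on the reduced clause set, 1 assignment works.
(One model: x1=F, x2=T, x3=T, x4=F, x5=F, x6=F.)
Total: 6 + 1 = 7.

7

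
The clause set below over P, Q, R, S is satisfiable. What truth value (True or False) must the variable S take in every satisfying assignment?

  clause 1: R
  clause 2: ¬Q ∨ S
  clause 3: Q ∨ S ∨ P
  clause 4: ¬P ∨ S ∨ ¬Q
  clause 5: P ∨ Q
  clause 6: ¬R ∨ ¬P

True

Suppose S = False.
The clause (R) is unit, so R = True.
The clause (¬Q) is unit, so Q = False.
The clause (P) is unit, so P = True.
But (¬P) is also a unit clause — contradiction.
So every satisfying assignment has S = True.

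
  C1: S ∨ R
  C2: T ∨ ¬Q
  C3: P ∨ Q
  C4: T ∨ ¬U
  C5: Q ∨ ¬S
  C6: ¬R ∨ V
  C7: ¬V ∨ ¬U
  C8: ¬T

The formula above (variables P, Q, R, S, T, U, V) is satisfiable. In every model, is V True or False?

True

Suppose V = False.
Unit clause (¬R) forces R = False.
Unit clause (S) forces S = True.
Unit clause (Q) forces Q = True.
Unit clause (T) forces T = True.
That conflicts with the unit clause (¬T).
So every satisfying assignment has V = True.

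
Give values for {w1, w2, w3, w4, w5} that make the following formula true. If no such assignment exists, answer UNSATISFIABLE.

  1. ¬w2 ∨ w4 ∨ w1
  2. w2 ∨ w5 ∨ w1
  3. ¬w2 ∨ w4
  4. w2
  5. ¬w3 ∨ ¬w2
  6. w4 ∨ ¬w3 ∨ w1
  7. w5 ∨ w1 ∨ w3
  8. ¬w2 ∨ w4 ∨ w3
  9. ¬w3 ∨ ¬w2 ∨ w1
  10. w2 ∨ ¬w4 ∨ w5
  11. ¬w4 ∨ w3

Unit clause (w2) forces w2 = True.
Unit clause (w4) forces w4 = True.
Unit clause (¬w3) forces w3 = False.
That conflicts with the unit clause (w3).

UNSATISFIABLE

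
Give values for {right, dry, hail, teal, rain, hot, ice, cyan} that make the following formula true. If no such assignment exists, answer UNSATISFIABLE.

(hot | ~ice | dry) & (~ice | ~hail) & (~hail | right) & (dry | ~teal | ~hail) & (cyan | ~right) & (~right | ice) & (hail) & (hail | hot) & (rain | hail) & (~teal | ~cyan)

Unit clause (hail) forces hail = 1.
Unit clause (~ice) forces ice = 0.
Unit clause (right) forces right = 1.
Now (~right) is unsatisfied and unit — conflict.

UNSATISFIABLE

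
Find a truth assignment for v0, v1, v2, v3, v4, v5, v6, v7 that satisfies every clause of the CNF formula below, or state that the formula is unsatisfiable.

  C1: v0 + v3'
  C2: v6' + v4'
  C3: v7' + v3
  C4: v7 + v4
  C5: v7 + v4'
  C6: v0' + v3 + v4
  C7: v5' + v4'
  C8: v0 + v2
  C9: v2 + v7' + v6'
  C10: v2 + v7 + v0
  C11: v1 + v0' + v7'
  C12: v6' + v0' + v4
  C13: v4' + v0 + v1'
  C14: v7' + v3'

Suppose v0 = 1.
Suppose v6 = 0.
Suppose v7 = 0.
Unit clause (v4) forces v4 = 1.
Now (v4') is unsatisfied and unit — conflict.
Backtrack on v7: now try v7 = 1.
Unit clause (v3) forces v3 = 1.
Now (v3') is unsatisfied and unit — conflict.
Neither v7 = 1 nor v7 = 0 works.
Backtrack on v6: now try v6 = 1.
Unit clause (v4') forces v4 = 0.
Now (v4) is unsatisfied and unit — conflict.
Neither v6 = 1 nor v6 = 0 works.
Backtrack on v0: now try v0 = 0.
Unit clause (v3') forces v3 = 0.
Unit clause (v7') forces v7 = 0.
Unit clause (v4) forces v4 = 1.
Now (v4') is unsatisfied and unit — conflict.
Neither v0 = 1 nor v0 = 0 works.

UNSATISFIABLE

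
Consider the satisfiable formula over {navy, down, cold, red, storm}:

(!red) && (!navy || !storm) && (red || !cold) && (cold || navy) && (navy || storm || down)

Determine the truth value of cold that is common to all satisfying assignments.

False

Suppose cold = true.
Unit clause (!red) forces red = false.
Now (red) is unsatisfied and unit — conflict.
So every satisfying assignment has cold = False.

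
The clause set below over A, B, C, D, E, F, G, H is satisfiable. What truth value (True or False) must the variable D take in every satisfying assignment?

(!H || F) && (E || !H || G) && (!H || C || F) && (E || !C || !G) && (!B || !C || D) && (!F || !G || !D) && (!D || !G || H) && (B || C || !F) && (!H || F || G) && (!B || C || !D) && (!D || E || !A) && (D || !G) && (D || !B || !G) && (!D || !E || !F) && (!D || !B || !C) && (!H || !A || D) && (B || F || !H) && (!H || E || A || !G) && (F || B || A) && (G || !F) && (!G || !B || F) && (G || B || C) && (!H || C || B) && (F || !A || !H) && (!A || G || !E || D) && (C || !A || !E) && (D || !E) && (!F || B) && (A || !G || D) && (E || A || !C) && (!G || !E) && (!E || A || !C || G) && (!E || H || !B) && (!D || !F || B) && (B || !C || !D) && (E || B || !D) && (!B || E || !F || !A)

Suppose D = true.
Case H = false:
From the singleton clause (!G), G = false.
From the singleton clause (!F), F = false.
Case B = false:
From the singleton clause (A), A = true.
From the singleton clause (E), E = true.
From the singleton clause (C), C = true.
But (!C) is also a unit clause — contradiction.
Undo B and try B = true.
From the singleton clause (C), C = true.
But (!C) is also a unit clause — contradiction.
Neither B = true nor B = false works.
Undo H and try H = true.
From the singleton clause (F), F = true.
From the singleton clause (!G), G = false.
But (G) is also a unit clause — contradiction.
Neither H = true nor H = false works.
So every satisfying assignment has D = False.

False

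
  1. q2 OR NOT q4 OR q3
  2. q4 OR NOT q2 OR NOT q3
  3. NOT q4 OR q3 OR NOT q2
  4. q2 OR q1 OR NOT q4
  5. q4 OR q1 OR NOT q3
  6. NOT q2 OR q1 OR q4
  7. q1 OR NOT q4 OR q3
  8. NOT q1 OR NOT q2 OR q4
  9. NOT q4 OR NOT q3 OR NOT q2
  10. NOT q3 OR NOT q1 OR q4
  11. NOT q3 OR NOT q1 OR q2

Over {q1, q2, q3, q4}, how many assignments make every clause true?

2

There are 2^4 = 16 truth assignments over (q1, q2, q3, q4).
Check each against the 11 clauses (columns in the order q1, q2, q3, q4):
  F F F F  ✓ satisfies all
  F F F T  ✗ fails (q2 OR NOT q4 OR q3)
  F F T F  ✗ fails (q4 OR q1 OR NOT q3)
  F F T T  ✗ fails (q2 OR q1 OR NOT q4)
  F T F F  ✗ fails (NOT q2 OR q1 OR q4)
  F T F T  ✗ fails (NOT q4 OR q3 OR NOT q2)
  F T T F  ✗ fails (q4 OR NOT q2 OR NOT q3)
  F T T T  ✗ fails (NOT q4 OR NOT q3 OR NOT q2)
  T F F F  ✓ satisfies all
  T F F T  ✗ fails (q2 OR NOT q4 OR q3)
  T F T F  ✗ fails (NOT q3 OR NOT q1 OR q4)
  T F T T  ✗ fails (NOT q3 OR NOT q1 OR q2)
  T T F F  ✗ fails (NOT q1 OR NOT q2 OR q4)
  T T F T  ✗ fails (NOT q4 OR q3 OR NOT q2)
  T T T F  ✗ fails (q4 OR NOT q2 OR NOT q3)
  T T T T  ✗ fails (NOT q4 OR NOT q3 OR NOT q2)
2 of the 16 rows are models.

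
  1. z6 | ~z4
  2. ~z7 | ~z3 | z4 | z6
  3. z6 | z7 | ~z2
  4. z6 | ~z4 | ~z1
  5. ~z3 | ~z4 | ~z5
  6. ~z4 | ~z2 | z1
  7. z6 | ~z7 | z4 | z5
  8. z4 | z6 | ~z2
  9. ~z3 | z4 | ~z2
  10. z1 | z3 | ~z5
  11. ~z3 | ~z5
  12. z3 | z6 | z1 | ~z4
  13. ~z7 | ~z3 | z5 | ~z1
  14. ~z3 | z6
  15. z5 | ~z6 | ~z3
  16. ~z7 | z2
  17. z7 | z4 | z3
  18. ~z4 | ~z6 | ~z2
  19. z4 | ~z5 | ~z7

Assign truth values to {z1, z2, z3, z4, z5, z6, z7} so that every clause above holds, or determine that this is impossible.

z1 ↦ 1; z2 ↦ 1; z3 ↦ 0; z4 ↦ 0; z5 ↦ 0; z6 ↦ 1; z7 ↦ 1

Try z6 = 1.
Try z3 = 0.
Try z1 = 1.
Try z7 = 1.
(z2) alone gives z2 = 1.
(~z4) alone gives z4 = 0.
(~z5) alone gives z5 = 0.
This assignment satisfies each clause.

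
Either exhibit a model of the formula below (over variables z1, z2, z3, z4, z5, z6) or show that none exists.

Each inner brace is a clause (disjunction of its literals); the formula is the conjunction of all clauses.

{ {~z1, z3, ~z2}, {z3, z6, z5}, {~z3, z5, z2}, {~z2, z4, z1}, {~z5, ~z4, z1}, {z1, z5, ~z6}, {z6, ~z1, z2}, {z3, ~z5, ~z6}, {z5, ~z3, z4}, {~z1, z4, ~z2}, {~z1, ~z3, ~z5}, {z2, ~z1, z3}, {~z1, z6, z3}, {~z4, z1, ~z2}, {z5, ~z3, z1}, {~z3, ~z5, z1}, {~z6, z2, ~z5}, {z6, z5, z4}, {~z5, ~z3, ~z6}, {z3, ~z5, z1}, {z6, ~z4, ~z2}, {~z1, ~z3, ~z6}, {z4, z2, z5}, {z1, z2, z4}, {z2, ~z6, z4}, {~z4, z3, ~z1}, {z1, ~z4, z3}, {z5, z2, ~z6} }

Case z1 = 0:
Case z2 = 0:
Unit clause (z4) forces z4 = 1.
Unit clause (~z5) forces z5 = 0.
Unit clause (~z3) forces z3 = 0.
But (z3) is also a unit clause — contradiction.
That branch fails; take z2 = 1 instead.
Unit clause (z4) forces z4 = 1.
But (~z4) is also a unit clause — contradiction.
Both values of z2 lead to a conflict.
That branch fails; take z1 = 1 instead.
Case z3 = 1:
Unit clause (~z5) forces z5 = 0.
Unit clause (z2) forces z2 = 1.
Unit clause (z4) forces z4 = 1.
Unit clause (z6) forces z6 = 1.
But (~z6) is also a unit clause — contradiction.
That branch fails; take z3 = 0 instead.
Unit clause (~z2) forces z2 = 0.
But (z2) is also a unit clause — contradiction.
Both values of z3 lead to a conflict.
Both values of z1 lead to a conflict.

UNSATISFIABLE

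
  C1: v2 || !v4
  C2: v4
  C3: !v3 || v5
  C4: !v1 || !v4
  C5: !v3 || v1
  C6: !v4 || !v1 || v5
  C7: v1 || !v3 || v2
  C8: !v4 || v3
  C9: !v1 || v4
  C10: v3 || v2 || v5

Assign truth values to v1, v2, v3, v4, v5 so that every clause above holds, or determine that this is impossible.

UNSATISFIABLE

The clause (v4) is unit, so v4 = true.
The clause (v2) is unit, so v2 = true.
The clause (!v1) is unit, so v1 = false.
The clause (!v3) is unit, so v3 = false.
That conflicts with the unit clause (v3).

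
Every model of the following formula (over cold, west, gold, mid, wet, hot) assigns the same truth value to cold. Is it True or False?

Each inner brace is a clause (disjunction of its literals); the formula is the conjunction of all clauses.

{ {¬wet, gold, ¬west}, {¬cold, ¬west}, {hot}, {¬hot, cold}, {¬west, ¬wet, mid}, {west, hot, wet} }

True

Suppose cold = False.
The clause (hot) is unit, so hot = True.
Now (¬hot) is unsatisfied and unit — conflict.
So every satisfying assignment has cold = True.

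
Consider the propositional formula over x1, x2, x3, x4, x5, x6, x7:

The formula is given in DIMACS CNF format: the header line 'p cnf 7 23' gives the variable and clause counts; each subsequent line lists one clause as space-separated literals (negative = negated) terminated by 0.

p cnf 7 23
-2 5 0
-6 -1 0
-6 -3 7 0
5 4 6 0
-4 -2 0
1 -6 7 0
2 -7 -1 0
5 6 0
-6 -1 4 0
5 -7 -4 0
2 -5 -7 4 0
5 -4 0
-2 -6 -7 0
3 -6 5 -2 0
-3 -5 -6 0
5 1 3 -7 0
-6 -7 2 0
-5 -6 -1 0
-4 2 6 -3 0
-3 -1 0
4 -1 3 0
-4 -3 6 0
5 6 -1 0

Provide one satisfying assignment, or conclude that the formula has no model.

x1 ↦ False; x2 ↦ True; x3 ↦ True; x4 ↦ False; x5 ↦ True; x6 ↦ False; x7 ↦ True

Branch on x2: set x2 = True.
From the singleton clause (x5), x5 = True.
From the singleton clause (¬x4), x4 = False.
Branch on x6: set x6 = False.
Branch on x3: set x3 = True.
From the singleton clause (¬x1), x1 = False.
Every clause is now satisfied; x7 is unconstrained.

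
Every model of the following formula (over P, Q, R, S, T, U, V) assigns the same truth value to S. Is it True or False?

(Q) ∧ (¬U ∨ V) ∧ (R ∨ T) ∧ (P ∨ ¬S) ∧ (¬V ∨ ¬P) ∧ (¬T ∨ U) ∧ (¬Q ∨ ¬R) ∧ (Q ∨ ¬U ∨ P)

Suppose S = True.
Unit clause (Q) forces Q = True.
Unit clause (P) forces P = True.
Unit clause (¬V) forces V = False.
Unit clause (¬U) forces U = False.
Unit clause (¬T) forces T = False.
Unit clause (R) forces R = True.
But (¬R) is also a unit clause — contradiction.
So every satisfying assignment has S = False.

False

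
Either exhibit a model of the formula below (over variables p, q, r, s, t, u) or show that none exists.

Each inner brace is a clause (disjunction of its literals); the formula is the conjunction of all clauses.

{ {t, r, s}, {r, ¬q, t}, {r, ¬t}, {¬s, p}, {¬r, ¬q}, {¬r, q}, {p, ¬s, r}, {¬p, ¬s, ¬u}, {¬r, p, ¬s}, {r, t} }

Suppose r = True.
(¬q) alone gives q = False.
But (q) is also a unit clause — contradiction.
So r must be the other value — set r = False.
(¬t) alone gives t = False.
But (t) is also a unit clause — contradiction.
Both values of r lead to a conflict.

UNSATISFIABLE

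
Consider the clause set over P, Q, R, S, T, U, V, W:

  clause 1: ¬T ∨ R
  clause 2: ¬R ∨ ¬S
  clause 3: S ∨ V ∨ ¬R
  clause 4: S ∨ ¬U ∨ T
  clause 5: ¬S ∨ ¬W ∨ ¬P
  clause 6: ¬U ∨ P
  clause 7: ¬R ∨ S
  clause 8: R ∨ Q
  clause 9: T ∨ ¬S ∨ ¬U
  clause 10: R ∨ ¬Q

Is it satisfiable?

No, unsatisfiable

Try T = False.
Try R = False.
(Q) alone gives Q = True.
Now (¬Q) is unsatisfied and unit — conflict.
So R must be the other value — set R = True.
(¬S) alone gives S = False.
Now (S) is unsatisfied and unit — conflict.
Both values of R lead to a conflict.
So T must be the other value — set T = True.
(R) alone gives R = True.
(¬S) alone gives S = False.
Now (S) is unsatisfied and unit — conflict.
Both values of T lead to a conflict.
No assignment satisfies every clause.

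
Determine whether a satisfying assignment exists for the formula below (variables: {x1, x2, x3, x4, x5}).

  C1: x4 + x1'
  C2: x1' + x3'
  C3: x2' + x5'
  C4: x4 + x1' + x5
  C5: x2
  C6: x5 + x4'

Satisfiable

Unit clause (x2) forces x2 = 1.
Unit clause (x5') forces x5 = 0.
Unit clause (x4') forces x4 = 0.
Unit clause (x1') forces x1 = 0.
No clause remains; x3 is free.
A satisfying assignment: x1 ↦ 0; x2 ↦ 1; x3 ↦ 0; x4 ↦ 0; x5 ↦ 0.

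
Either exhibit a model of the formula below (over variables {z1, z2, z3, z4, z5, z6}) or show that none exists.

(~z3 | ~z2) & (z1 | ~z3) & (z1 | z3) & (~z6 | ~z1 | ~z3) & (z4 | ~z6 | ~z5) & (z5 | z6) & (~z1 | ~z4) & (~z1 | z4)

UNSATISFIABLE

Suppose z3 = 0.
Unit clause (z1) forces z1 = 1.
Unit clause (~z4) forces z4 = 0.
Now (z4) is unsatisfied and unit — conflict.
Backtrack on z3: now try z3 = 1.
Unit clause (~z2) forces z2 = 0.
Unit clause (z1) forces z1 = 1.
Unit clause (~z6) forces z6 = 0.
Unit clause (z5) forces z5 = 1.
Unit clause (~z4) forces z4 = 0.
Now (z4) is unsatisfied and unit — conflict.
Neither z3 = 1 nor z3 = 0 works.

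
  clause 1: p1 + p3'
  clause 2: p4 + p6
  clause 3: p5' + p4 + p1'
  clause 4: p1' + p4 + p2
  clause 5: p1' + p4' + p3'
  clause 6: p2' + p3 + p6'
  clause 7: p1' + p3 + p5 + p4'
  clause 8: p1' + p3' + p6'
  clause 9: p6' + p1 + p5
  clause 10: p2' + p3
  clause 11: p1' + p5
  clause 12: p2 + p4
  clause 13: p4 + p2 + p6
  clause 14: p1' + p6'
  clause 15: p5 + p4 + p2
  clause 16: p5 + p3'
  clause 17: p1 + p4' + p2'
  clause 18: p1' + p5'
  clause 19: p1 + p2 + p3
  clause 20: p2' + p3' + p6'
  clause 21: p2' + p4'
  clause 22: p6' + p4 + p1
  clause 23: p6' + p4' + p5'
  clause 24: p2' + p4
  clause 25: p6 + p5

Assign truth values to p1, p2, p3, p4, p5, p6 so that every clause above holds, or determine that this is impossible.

Suppose p1 = 1.
From the singleton clause (p5), p5 = 1.
That conflicts with the unit clause (p5').
So p1 must be the other value — set p1 = 0.
From the singleton clause (p3'), p3 = 0.
From the singleton clause (p2'), p2 = 0.
That conflicts with the unit clause (p2).
Both values of p1 lead to a conflict.

UNSATISFIABLE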